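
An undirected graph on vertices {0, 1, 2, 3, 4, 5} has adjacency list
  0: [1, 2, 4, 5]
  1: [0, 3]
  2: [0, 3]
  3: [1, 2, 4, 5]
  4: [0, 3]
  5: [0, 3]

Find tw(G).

A width-2 tree decomposition is:
Bags: B1 = {0, 1, 3}  B2 = {0, 2, 3}  B3 = {0, 3, 5}  B4 = {0, 3, 4}
Tree: B1–B2, B2–B3, B3–B4
The largest bag has 3 vertices, giving width 2; this decomposition certifies tw(G) ≤ 2. Since 1–3–2–0–1 is a cycle in G, G is not acyclic. Forests are exactly the graphs of treewidth ≤ 1, so tw(G) ≥ 2. The upper and lower bounds meet at 2, so that is the treewidth.

2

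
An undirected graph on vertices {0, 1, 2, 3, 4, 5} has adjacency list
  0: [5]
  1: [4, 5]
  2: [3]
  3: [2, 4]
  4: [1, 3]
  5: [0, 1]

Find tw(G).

1

A width-1 tree decomposition is:
Bags: B1 = {2, 3}  B2 = {3, 4}  B3 = {1, 4}  B4 = {1, 5}  B5 = {0, 5}
Tree: B1–B2, B2–B3, B3–B4, B4–B5
Each bag holds 2 vertices, so the decomposition has width 1, which upper-bounds the treewidth. Any graph with an edge has treewidth ≥ 1, and G has the edge 2–3. Therefore the treewidth is 1.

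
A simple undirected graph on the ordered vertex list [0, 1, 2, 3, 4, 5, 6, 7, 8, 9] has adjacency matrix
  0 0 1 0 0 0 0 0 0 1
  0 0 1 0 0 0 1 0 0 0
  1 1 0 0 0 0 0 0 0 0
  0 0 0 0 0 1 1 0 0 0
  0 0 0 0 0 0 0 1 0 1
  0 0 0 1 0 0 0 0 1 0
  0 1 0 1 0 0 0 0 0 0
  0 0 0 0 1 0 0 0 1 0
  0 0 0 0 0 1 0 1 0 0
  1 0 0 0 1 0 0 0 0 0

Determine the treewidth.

2

A width-2 tree decomposition is:
Bags: B1 = {1, 2, 6}  B2 = {0, 2, 6}  B3 = {0, 6, 9}  B4 = {4, 6, 9}  B5 = {4, 6, 7}  B6 = {6, 7, 8}  B7 = {5, 6, 8}  B8 = {3, 5, 6}
Tree: B1–B2, B2–B3, B3–B4, B4–B5, B5–B6, B6–B7, B7–B8
Each bag holds 3 vertices, so the decomposition has width 2, which upper-bounds the treewidth. For the lower bound, G contains the cycle 6–1–2–0–9–4–7–8–5–3–6, so G is not a forest; only forests have treewidth ≤ 1, hence tw(G) ≥ 2. Combining the bounds, tw(G) = 2.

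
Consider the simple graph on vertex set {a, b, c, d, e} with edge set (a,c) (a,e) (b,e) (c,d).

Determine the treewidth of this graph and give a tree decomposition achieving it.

Treewidth 1.
Bags: B1 = {c, d}  B2 = {a, c}  B3 = {a, e}  B4 = {b, e}
Tree: B1–B2, B2–B3, B3–B4

The largest bag has 2 vertices, giving width 1; this decomposition certifies tw(G) ≤ 1. Since G has at least one edge (e.g. d–c), it is not an edgeless graph, so tw(G) ≥ 1. Combining the bounds, tw(G) = 1.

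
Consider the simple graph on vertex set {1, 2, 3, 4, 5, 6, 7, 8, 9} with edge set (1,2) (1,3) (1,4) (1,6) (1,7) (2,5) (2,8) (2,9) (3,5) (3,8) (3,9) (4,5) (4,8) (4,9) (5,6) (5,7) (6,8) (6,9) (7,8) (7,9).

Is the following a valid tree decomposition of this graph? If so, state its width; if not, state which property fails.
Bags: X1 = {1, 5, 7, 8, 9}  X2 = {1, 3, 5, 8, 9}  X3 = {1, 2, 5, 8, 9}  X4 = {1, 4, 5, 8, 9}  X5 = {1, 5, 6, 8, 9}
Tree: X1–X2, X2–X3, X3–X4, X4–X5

Yes; width 4.

Every vertex of G appears in some bag (union = {1, 2, 3, 4, 5, 6, 7, 8, 9}); every edge is covered by a bag; and for each vertex v the set of bags containing v is connected in the bag tree. The decomposition is therefore valid. The largest bag has 5 vertices, so the width is 4.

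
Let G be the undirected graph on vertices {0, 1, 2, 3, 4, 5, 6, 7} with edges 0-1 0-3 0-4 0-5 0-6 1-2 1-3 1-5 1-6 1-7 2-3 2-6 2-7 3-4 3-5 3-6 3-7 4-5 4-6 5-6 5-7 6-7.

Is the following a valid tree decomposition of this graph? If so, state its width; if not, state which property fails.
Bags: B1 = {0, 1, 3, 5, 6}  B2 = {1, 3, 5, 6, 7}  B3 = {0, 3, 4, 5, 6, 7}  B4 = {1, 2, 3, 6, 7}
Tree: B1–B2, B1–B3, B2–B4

A tree decomposition must satisfy three properties: every vertex lies in some bag; for every edge, both endpoints lie together in some bag; and for every vertex, the bags containing it form a connected subtree. Here bags containing vertex 7 are not connected in the tree, so the decomposition is invalid.

No — bags containing vertex 7 are not connected in the tree.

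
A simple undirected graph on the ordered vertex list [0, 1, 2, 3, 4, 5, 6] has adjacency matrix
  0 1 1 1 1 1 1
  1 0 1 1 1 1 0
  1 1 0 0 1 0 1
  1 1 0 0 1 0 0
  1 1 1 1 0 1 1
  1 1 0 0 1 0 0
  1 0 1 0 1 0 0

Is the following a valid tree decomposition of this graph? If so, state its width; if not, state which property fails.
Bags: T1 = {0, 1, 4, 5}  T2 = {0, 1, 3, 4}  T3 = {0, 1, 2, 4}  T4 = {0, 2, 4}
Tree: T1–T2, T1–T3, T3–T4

No — vertex 6 appears in no bag.

A tree decomposition must satisfy three properties: every vertex lies in some bag; for every edge, both endpoints lie together in some bag; and for every vertex, the bags containing it form a connected subtree. Here vertex 6 appears in no bag, so the decomposition is invalid.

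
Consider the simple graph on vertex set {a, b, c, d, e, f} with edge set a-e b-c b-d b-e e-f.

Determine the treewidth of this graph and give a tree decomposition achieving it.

Treewidth 1.
One such decomposition:
Bags: B1 = {e, f}  B2 = {b, e}  B3 = {b, d}  B4 = {a, e}  B5 = {b, c}
Tree: B1–B2, B2–B3, B1–B4, B3–B5

Every bag has size at most 2, so the width is 2 − 1 = 1 and tw(G) ≤ 1. Any graph with an edge has treewidth ≥ 1, and G has the edge e–f. Therefore the treewidth is 1.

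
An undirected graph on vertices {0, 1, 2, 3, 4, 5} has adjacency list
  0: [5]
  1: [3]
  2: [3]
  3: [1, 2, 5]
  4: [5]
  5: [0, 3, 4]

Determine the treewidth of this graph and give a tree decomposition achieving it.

Treewidth 1.
One such decomposition:
Bags: B1 = {0, 5}  B2 = {3, 5}  B3 = {2, 3}  B4 = {1, 3}  B5 = {4, 5}
Tree: B1–B2, B2–B3, B3–B4, B1–B5

Every bag has size at most 2, so the width is 2 − 1 = 1 and tw(G) ≤ 1. G has an edge, so its treewidth is at least 1. The upper and lower bounds meet at 1, so that is the treewidth.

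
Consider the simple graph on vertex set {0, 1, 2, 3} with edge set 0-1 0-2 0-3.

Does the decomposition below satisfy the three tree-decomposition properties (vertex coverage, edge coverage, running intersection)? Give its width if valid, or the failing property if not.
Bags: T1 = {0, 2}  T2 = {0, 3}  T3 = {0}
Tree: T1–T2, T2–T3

No — vertex 1 appears in no bag.

A tree decomposition must satisfy three properties: every vertex lies in some bag; for every edge, both endpoints lie together in some bag; and for every vertex, the bags containing it form a connected subtree. Here vertex 1 appears in no bag, so the decomposition is invalid.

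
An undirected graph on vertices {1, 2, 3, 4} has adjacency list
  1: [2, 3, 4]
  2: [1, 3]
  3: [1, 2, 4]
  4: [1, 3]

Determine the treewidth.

A width-2 tree decomposition is:
Bags: B1 = {1, 3, 4}  B2 = {1, 2, 3}
Tree: B1–B2
Every bag has size at most 3, so the width is 3 − 1 = 2 and tw(G) ≤ 2. For the lower bound, the 3 vertices {1, 2, 3} are pairwise adjacent, and any tree decomposition puts a clique entirely inside one bag — forcing width ≥ 2. Hence tw(G) = 2 exactly.

2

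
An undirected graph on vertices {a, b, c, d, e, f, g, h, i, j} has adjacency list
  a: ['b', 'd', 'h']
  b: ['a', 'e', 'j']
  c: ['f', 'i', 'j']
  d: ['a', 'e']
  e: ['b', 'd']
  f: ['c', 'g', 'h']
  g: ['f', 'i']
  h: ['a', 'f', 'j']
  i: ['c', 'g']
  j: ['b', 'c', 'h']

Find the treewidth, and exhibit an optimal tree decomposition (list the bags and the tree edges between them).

Each bag holds 3 vertices, so the decomposition has width 2, which upper-bounds the treewidth. The edges d–e–b–a–d form a cycle, so G is not a tree and its treewidth is at least 2. Hence tw(G) = 2 exactly.

Treewidth 2.
Bags: B1 = {a, d, e}  B2 = {a, b, e}  B3 = {a, b, h}  B4 = {b, h, j}  B5 = {f, h, j}  B6 = {c, f, j}  B7 = {c, f, g}  B8 = {c, g, i}
Tree: B1–B2, B2–B3, B3–B4, B4–B5, B5–B6, B6–B7, B7–B8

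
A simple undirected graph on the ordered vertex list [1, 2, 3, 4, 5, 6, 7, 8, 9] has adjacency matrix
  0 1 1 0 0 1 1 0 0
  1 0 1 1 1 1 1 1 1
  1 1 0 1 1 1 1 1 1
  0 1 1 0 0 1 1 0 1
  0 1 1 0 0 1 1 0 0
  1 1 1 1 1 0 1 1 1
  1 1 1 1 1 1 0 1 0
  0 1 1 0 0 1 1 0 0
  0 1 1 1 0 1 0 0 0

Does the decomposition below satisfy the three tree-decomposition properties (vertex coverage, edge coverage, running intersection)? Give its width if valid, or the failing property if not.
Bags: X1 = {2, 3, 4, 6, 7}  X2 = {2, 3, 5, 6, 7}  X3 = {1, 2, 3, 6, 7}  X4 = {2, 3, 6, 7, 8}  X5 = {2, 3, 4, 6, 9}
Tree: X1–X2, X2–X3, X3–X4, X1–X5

Checking the three conditions: (i) the bags cover all of {1, 2, 3, 4, 5, 6, 7, 8, 9}; (ii) for each edge, some bag contains both endpoints; (iii) the bags containing any fixed vertex form a subtree. All hold, so the decomposition is valid with width 5 − 1 = 4.

Yes; width 4.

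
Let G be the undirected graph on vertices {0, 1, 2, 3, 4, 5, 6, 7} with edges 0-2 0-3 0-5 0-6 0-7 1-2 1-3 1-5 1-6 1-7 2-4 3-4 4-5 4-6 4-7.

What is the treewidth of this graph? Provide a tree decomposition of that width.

Every bag has size at most 4, so the width is 4 − 1 = 3 and tw(G) ≤ 3. For the lower bound: the 4 vertex sets {1,2}, {0,5}, {4}, {7} are disjoint, each induces a connected subgraph, and every pair is joined by at least one edge of G. Contracting each set to a single vertex therefore yields K_{4} as a minor, and since treewidth is minor-monotone, tw(G) ≥ tw(K_{4}) = 3. Combining the bounds, tw(G) = 3.

Treewidth 3.
Bags: B1 = {0, 1, 2, 4}  B2 = {0, 1, 4, 5}  B3 = {0, 1, 4, 7}  B4 = {0, 1, 4, 6}  B5 = {0, 1, 3, 4}
Tree: B1–B2, B2–B3, B3–B4, B4–B5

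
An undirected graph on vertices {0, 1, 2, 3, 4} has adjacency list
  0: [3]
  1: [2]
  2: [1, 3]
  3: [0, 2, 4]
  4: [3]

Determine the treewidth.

1

A width-1 tree decomposition is:
Bags: B1 = {3, 4}  B2 = {2, 3}  B3 = {1, 2}  B4 = {0, 3}
Tree: B1–B2, B2–B3, B2–B4
Each bag holds 2 vertices, so the decomposition has width 1, which upper-bounds the treewidth. Any graph with an edge has treewidth ≥ 1, and G has the edge 3–4. Therefore the treewidth is 1.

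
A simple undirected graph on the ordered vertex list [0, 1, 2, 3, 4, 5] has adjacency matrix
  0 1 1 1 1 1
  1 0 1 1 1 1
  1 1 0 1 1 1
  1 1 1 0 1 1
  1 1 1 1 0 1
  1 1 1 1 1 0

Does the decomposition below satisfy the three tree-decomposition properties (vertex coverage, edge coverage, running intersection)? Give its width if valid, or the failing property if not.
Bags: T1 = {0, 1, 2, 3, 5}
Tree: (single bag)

A tree decomposition must satisfy three properties: every vertex lies in some bag; for every edge, both endpoints lie together in some bag; and for every vertex, the bags containing it form a connected subtree. Here vertex 4 appears in no bag, so the decomposition is invalid.

No — vertex 4 appears in no bag.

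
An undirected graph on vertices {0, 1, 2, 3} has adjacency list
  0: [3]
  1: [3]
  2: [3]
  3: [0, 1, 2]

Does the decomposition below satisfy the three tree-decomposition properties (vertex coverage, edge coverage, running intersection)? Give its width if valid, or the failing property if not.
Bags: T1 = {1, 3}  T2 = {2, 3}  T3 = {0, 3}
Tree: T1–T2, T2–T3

Every vertex of G appears in some bag (union = {0, 1, 2, 3}); every edge is covered by a bag; and for each vertex v the set of bags containing v is connected in the bag tree. The decomposition is therefore valid. The largest bag has 2 vertices, so the width is 1.

Yes; width 1.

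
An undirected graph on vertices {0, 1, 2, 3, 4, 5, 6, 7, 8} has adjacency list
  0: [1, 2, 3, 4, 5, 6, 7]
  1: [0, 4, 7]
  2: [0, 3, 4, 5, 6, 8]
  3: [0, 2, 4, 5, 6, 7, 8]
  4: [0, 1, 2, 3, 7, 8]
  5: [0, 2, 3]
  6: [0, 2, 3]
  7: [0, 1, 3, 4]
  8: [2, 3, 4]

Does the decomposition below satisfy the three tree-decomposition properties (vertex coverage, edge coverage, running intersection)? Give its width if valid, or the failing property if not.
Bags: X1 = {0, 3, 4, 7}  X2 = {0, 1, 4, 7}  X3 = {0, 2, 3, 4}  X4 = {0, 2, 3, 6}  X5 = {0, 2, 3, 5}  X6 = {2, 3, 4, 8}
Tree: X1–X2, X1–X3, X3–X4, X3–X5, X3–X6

Yes; width 3.

Checking the three conditions: (i) the bags cover all of {0, 1, 2, 3, 4, 5, 6, 7, 8}; (ii) for each edge, some bag contains both endpoints; (iii) the bags containing any fixed vertex form a subtree. All hold, so the decomposition is valid with width 4 − 1 = 3.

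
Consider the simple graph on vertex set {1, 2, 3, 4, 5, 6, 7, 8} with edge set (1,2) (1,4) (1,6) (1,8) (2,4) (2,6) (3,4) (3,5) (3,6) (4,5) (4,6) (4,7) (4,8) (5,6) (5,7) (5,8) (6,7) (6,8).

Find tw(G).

3

A width-3 tree decomposition is:
Bags: B1 = {4, 5, 6, 8}  B2 = {4, 5, 6, 7}  B3 = {3, 4, 5, 6}  B4 = {1, 4, 6, 8}  B5 = {1, 2, 4, 6}
Tree: B1–B2, B1–B3, B1–B4, B4–B5
The largest bag has 4 vertices, giving width 3; this decomposition certifies tw(G) ≤ 3. On the other hand G contains the 4-clique {1, 4, 6, 8}. A clique must lie in a single bag of any decomposition, so no decomposition can have width below 3. The upper and lower bounds meet at 3, so that is the treewidth.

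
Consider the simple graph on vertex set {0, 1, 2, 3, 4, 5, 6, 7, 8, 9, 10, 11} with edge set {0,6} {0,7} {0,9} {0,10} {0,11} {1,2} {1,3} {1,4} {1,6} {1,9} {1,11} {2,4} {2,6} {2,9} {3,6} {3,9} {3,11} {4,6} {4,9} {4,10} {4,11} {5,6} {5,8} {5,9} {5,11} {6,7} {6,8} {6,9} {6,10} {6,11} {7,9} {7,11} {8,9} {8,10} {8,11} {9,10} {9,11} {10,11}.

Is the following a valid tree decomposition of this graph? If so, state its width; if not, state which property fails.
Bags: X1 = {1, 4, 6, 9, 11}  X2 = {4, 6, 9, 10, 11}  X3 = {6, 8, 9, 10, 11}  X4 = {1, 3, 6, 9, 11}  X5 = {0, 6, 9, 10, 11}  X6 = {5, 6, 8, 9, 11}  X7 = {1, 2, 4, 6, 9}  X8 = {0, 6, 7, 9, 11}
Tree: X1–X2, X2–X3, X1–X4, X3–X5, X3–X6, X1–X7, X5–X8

Yes; width 4.

Every vertex of G appears in some bag (union = {0, 1, 2, 3, 4, 5, 6, 7, 8, 9, 10, 11}); every edge is covered by a bag; and for each vertex v the set of bags containing v is connected in the bag tree. The decomposition is therefore valid. The largest bag has 5 vertices, so the width is 4.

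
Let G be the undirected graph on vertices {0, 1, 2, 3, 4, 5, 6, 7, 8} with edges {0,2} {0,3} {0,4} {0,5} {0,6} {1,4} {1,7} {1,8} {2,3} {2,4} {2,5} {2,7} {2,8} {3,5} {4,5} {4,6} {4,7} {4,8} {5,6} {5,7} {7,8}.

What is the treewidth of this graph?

A width-3 tree decomposition is:
Bags: B1 = {2, 4, 5, 7}  B2 = {0, 2, 4, 5}  B3 = {0, 2, 3, 5}  B4 = {2, 4, 7, 8}  B5 = {1, 4, 7, 8}  B6 = {0, 4, 5, 6}
Tree: B1–B2, B2–B3, B1–B4, B4–B5, B2–B6
The largest bag has 4 vertices, giving width 3; this decomposition certifies tw(G) ≤ 3. On the other hand G contains the 4-clique {0, 2, 3, 5}. A clique must lie in a single bag of any decomposition, so no decomposition can have width below 3. Combining the bounds, tw(G) = 3.

3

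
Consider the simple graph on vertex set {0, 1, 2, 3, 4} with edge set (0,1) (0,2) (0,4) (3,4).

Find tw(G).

A width-1 tree decomposition is:
Bags: B1 = {0, 2}  B2 = {0, 4}  B3 = {3, 4}  B4 = {0, 1}
Tree: B1–B2, B2–B3, B1–B4
Each bag holds 2 vertices, so the decomposition has width 1, which upper-bounds the treewidth. Any graph with an edge has treewidth ≥ 1, and G has the edge 0–2. Therefore the treewidth is 1.

1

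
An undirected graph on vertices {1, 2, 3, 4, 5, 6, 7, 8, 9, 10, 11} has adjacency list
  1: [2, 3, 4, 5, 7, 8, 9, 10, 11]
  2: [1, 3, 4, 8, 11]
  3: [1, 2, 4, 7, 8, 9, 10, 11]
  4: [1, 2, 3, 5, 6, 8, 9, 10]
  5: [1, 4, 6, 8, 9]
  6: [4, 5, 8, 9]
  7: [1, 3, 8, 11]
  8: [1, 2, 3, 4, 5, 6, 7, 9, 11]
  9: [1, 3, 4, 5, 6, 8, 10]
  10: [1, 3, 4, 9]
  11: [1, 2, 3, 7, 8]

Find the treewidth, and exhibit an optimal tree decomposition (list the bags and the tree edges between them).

Each bag holds 5 vertices, so the decomposition has width 4, which upper-bounds the treewidth. Conversely, {1, 3, 4, 8, 9} is a clique of size 5, and the vertices of any clique must share a bag in every tree decomposition; so some bag has ≥ 5 vertices and tw(G) ≥ 4. Therefore the treewidth is 4.

Treewidth 4.
One optimal decomposition is:
Bags: B1 = {1, 2, 3, 4, 8}  B2 = {1, 3, 4, 8, 9}  B3 = {1, 4, 5, 8, 9}  B4 = {1, 3, 4, 9, 10}  B5 = {4, 5, 6, 8, 9}  B6 = {1, 2, 3, 8, 11}  B7 = {1, 3, 7, 8, 11}
Tree: B1–B2, B2–B3, B2–B4, B3–B5, B1–B6, B6–B7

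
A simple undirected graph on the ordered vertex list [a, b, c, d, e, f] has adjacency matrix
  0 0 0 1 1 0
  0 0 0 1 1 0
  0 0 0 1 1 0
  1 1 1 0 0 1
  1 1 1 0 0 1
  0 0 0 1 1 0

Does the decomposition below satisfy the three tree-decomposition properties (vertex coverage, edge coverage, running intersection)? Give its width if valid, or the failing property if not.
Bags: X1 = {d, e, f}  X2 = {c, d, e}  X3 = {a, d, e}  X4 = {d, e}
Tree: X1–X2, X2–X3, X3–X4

A tree decomposition must satisfy three properties: every vertex lies in some bag; for every edge, both endpoints lie together in some bag; and for every vertex, the bags containing it form a connected subtree. Here vertex b appears in no bag, so the decomposition is invalid.

No — vertex b appears in no bag.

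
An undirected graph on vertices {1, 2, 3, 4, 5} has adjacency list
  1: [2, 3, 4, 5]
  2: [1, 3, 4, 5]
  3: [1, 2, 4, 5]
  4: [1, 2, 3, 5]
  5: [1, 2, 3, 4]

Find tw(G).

A width-4 tree decomposition is:
Bags: B1 = {1, 2, 3, 4, 5}
Tree: (single bag)
A single bag containing all 5 vertices is trivially a valid decomposition of width 4. On the other hand G contains the 5-clique {1, 2, 3, 4, 5}. A clique must lie in a single bag of any decomposition, so no decomposition can have width below 4. Hence tw(G) = 4 exactly.

4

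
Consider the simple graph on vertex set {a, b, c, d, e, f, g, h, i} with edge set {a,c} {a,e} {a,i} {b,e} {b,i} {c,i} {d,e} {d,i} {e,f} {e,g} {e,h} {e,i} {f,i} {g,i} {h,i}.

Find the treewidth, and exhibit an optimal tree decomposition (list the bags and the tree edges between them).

The largest bag has 3 vertices, giving width 2; this decomposition certifies tw(G) ≤ 2. Conversely, {d, e, i} is a clique of size 3, and the vertices of any clique must share a bag in every tree decomposition; so some bag has ≥ 3 vertices and tw(G) ≥ 2. Therefore the treewidth is 2.

Treewidth 2.
Bags: B1 = {e, f, i}  B2 = {d, e, i}  B3 = {e, h, i}  B4 = {e, g, i}  B5 = {a, e, i}  B6 = {a, c, i}  B7 = {b, e, i}
Tree: B1–B2, B2–B3, B1–B4, B3–B5, B5–B6, B3–B7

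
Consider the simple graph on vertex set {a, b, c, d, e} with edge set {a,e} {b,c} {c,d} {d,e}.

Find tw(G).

1

A width-1 tree decomposition is:
Bags: B1 = {a, e}  B2 = {d, e}  B3 = {c, d}  B4 = {b, c}
Tree: B1–B2, B2–B3, B3–B4
Every bag has size at most 2, so the width is 2 − 1 = 1 and tw(G) ≤ 1. Since G has at least one edge (e.g. a–e), it is not an edgeless graph, so tw(G) ≥ 1. The upper and lower bounds meet at 1, so that is the treewidth.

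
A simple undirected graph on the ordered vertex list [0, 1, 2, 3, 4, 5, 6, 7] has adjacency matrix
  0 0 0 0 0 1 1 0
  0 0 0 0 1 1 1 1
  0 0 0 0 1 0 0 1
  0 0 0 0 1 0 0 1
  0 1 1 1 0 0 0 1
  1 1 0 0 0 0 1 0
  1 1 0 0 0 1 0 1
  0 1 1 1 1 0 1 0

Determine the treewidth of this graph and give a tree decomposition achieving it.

The largest bag has 3 vertices, giving width 2; this decomposition certifies tw(G) ≤ 2. For the lower bound, the 3 vertices {0, 5, 6} are pairwise adjacent, and any tree decomposition puts a clique entirely inside one bag — forcing width ≥ 2. Combining the bounds, tw(G) = 2.

Treewidth 2.
One such decomposition:
Bags: B1 = {1, 6, 7}  B2 = {1, 4, 7}  B3 = {1, 5, 6}  B4 = {3, 4, 7}  B5 = {2, 4, 7}  B6 = {0, 5, 6}
Tree: B1–B2, B1–B3, B2–B4, B4–B5, B3–B6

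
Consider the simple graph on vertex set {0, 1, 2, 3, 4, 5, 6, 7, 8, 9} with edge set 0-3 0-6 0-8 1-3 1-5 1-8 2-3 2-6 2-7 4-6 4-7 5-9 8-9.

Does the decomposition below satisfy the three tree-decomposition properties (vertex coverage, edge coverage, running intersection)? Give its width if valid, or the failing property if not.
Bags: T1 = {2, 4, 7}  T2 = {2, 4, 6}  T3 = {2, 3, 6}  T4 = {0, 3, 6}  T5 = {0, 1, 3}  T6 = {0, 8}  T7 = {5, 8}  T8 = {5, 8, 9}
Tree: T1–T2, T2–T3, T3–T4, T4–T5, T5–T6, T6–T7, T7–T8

A tree decomposition must satisfy three properties: every vertex lies in some bag; for every edge, both endpoints lie together in some bag; and for every vertex, the bags containing it form a connected subtree. Here edge (1,8) lies in no bag, so the decomposition is invalid.

No — edge (1,8) lies in no bag.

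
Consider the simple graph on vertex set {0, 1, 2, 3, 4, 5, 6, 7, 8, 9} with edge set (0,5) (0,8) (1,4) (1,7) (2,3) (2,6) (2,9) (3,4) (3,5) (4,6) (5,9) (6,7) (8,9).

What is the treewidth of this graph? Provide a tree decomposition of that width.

Every bag has size at most 3, so the width is 3 − 1 = 2 and tw(G) ≤ 2. For the lower bound, G contains the cycle 0–8–9–5–0, so G is not a forest; only forests have treewidth ≤ 1, hence tw(G) ≥ 2. Combining the bounds, tw(G) = 2.

Treewidth 2.
Bags: B1 = {0, 5, 8}  B2 = {5, 8, 9}  B3 = {3, 5, 9}  B4 = {2, 3, 9}  B5 = {2, 3, 4}  B6 = {2, 4, 6}  B7 = {1, 4, 6}  B8 = {1, 6, 7}
Tree: B1–B2, B2–B3, B3–B4, B4–B5, B5–B6, B6–B7, B7–B8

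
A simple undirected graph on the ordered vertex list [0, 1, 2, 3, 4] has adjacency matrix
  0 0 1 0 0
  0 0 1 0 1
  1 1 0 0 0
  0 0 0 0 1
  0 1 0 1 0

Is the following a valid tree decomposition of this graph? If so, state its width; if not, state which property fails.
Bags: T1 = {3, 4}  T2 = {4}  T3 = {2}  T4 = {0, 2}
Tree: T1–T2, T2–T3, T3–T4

No — vertex 1 appears in no bag.

A tree decomposition must satisfy three properties: every vertex lies in some bag; for every edge, both endpoints lie together in some bag; and for every vertex, the bags containing it form a connected subtree. Here vertex 1 appears in no bag, so the decomposition is invalid.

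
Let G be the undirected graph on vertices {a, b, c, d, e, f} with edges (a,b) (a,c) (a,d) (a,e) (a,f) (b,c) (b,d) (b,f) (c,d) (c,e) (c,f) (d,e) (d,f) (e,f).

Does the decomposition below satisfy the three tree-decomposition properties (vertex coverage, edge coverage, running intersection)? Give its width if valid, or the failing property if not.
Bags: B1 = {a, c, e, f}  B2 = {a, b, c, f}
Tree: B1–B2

No — vertex d appears in no bag.

A tree decomposition must satisfy three properties: every vertex lies in some bag; for every edge, both endpoints lie together in some bag; and for every vertex, the bags containing it form a connected subtree. Here vertex d appears in no bag, so the decomposition is invalid.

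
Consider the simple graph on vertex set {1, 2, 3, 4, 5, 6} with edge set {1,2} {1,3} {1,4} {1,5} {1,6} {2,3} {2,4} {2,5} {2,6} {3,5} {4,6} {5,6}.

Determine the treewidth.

3

A width-3 tree decomposition is:
Bags: B1 = {1, 2, 3, 5}  B2 = {1, 2, 5, 6}  B3 = {1, 2, 4, 6}
Tree: B1–B2, B2–B3
The largest bag has 4 vertices, giving width 3; this decomposition certifies tw(G) ≤ 3. For the lower bound, the 4 vertices {1, 2, 4, 6} are pairwise adjacent, and any tree decomposition puts a clique entirely inside one bag — forcing width ≥ 3. Hence tw(G) = 3 exactly.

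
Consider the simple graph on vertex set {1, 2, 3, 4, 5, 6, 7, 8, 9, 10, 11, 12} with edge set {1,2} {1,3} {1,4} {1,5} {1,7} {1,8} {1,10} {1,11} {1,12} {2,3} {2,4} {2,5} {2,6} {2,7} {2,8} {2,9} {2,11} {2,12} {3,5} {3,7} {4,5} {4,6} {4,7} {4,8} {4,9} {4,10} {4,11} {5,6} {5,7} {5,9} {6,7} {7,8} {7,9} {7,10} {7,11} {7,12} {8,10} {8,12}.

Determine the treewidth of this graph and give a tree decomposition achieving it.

Treewidth 4.
One optimal decomposition is:
Bags: B1 = {1, 2, 4, 7, 11}  B2 = {1, 2, 4, 7, 8}  B3 = {1, 2, 7, 8, 12}  B4 = {1, 4, 7, 8, 10}  B5 = {1, 2, 4, 5, 7}  B6 = {2, 4, 5, 6, 7}  B7 = {2, 4, 5, 7, 9}  B8 = {1, 2, 3, 5, 7}
Tree: B1–B2, B2–B3, B2–B4, B1–B5, B5–B6, B6–B7, B5–B8

The largest bag has 5 vertices, giving width 4; this decomposition certifies tw(G) ≤ 4. For the lower bound, the 5 vertices {1, 2, 3, 5, 7} are pairwise adjacent, and any tree decomposition puts a clique entirely inside one bag — forcing width ≥ 4. The upper and lower bounds meet at 4, so that is the treewidth.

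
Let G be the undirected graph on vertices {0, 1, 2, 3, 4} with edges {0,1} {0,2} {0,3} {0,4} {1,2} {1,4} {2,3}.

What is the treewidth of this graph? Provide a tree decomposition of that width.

Treewidth 2.
Bags: B1 = {0, 1, 2}  B2 = {0, 2, 3}  B3 = {0, 1, 4}
Tree: B1–B2, B1–B3

Each bag holds 3 vertices, so the decomposition has width 2, which upper-bounds the treewidth. Conversely, {0, 1, 2} is a clique of size 3, and the vertices of any clique must share a bag in every tree decomposition; so some bag has ≥ 3 vertices and tw(G) ≥ 2. Combining the bounds, tw(G) = 2.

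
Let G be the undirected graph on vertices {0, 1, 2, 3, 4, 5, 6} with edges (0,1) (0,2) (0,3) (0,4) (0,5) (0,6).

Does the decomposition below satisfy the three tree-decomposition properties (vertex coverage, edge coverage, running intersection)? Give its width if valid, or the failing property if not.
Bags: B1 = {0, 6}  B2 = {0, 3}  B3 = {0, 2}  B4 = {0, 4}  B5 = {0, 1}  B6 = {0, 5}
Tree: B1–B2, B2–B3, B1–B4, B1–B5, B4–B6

Checking the three conditions: (i) the bags cover all of {0, 1, 2, 3, 4, 5, 6}; (ii) for each edge, some bag contains both endpoints; (iii) the bags containing any fixed vertex form a subtree. All hold, so the decomposition is valid with width 2 − 1 = 1.

Yes; width 1.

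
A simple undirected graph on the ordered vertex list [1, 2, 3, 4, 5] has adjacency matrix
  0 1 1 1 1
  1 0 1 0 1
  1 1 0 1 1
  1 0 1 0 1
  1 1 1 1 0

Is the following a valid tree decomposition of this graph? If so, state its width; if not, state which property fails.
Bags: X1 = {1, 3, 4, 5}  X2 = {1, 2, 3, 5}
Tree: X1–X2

Yes; width 3.

Every vertex of G appears in some bag (union = {1, 2, 3, 4, 5}); every edge is covered by a bag; and for each vertex v the set of bags containing v is connected in the bag tree. The decomposition is therefore valid. The largest bag has 4 vertices, so the width is 3.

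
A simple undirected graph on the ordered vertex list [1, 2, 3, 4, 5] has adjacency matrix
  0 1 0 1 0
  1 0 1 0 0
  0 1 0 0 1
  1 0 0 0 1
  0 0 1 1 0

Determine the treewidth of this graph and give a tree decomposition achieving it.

Every bag has size at most 3, so the width is 3 − 1 = 2 and tw(G) ≤ 2. For the lower bound, G contains the cycle 2–3–5–4–1–2, so G is not a forest; only forests have treewidth ≤ 1, hence tw(G) ≥ 2. Therefore the treewidth is 2.

Treewidth 2.
Bags: B1 = {2, 3, 5}  B2 = {2, 4, 5}  B3 = {1, 2, 4}
Tree: B1–B2, B2–B3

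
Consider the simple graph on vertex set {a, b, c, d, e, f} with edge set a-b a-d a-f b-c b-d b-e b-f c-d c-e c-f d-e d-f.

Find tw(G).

3

A width-3 tree decomposition is:
Bags: B1 = {b, c, d, f}  B2 = {b, c, d, e}  B3 = {a, b, d, f}
Tree: B1–B2, B1–B3
Every bag has size at most 4, so the width is 4 − 1 = 3 and tw(G) ≤ 3. For the lower bound, the 4 vertices {b, c, d, e} are pairwise adjacent, and any tree decomposition puts a clique entirely inside one bag — forcing width ≥ 3. Therefore the treewidth is 3.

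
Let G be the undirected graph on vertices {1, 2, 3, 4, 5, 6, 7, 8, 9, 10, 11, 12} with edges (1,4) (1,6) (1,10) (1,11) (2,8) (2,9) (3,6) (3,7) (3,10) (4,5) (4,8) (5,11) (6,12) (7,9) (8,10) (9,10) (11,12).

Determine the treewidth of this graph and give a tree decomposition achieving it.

The largest bag has 4 vertices, giving width 3; this decomposition certifies tw(G) ≤ 3. For the lower bound: the 4 vertex sets {5,11,12}, {6}, {1}, {3,4,8,10} are disjoint, each induces a connected subgraph, and every pair is joined by at least one edge of G. Contracting each set to a single vertex therefore yields K_{4} as a minor, and since treewidth is minor-monotone, tw(G) ≥ tw(K_{4}) = 3. Hence tw(G) = 3 exactly.

Treewidth 3.
One such decomposition:
Bags: B1 = {5, 6, 11, 12}  B2 = {1, 5, 6, 11}  B3 = {1, 4, 5, 6}  B4 = {1, 3, 4, 6}  B5 = {1, 3, 4, 10}  B6 = {3, 4, 8, 10}  B7 = {3, 7, 8, 10}  B8 = {7, 8, 9, 10}  B9 = {2, 7, 8, 9}
Tree: B1–B2, B2–B3, B3–B4, B4–B5, B5–B6, B6–B7, B7–B8, B8–B9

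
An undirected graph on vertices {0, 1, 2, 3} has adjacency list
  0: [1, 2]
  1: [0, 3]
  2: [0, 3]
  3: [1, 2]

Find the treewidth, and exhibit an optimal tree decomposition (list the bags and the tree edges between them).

Every bag has size at most 3, so the width is 3 − 1 = 2 and tw(G) ≤ 2. Since 1–3–2–0–1 is a cycle in G, G is not acyclic. Forests are exactly the graphs of treewidth ≤ 1, so tw(G) ≥ 2. The upper and lower bounds meet at 2, so that is the treewidth.

Treewidth 2.
Bags: B1 = {1, 2, 3}  B2 = {0, 1, 2}
Tree: B1–B2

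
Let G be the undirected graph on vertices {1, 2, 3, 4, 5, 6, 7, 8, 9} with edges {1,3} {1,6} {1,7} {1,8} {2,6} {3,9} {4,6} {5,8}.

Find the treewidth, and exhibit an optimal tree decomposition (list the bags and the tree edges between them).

Every bag has size at most 2, so the width is 2 − 1 = 1 and tw(G) ≤ 1. G has an edge, so its treewidth is at least 1. Hence tw(G) = 1 exactly.

Treewidth 1.
Bags: B1 = {5, 8}  B2 = {1, 8}  B3 = {1, 6}  B4 = {1, 3}  B5 = {1, 7}  B6 = {4, 6}  B7 = {3, 9}  B8 = {2, 6}
Tree: B1–B2, B2–B3, B3–B4, B2–B5, B3–B6, B4–B7, B6–B8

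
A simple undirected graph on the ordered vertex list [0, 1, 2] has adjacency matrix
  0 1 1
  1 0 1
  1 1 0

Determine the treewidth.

2

A width-2 tree decomposition is:
Bags: B1 = {0, 1, 2}
Tree: (single bag)
With just one bag of size 3, the width is 3 − 1 = 2, so tw(G) ≤ 2. On the other hand G contains the 3-clique {0, 1, 2}. A clique must lie in a single bag of any decomposition, so no decomposition can have width below 2. Hence tw(G) = 2 exactly.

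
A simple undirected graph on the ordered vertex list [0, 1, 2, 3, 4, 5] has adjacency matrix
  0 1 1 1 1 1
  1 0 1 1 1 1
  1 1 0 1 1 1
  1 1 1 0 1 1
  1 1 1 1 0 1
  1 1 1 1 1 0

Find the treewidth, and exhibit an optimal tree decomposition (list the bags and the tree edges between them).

Treewidth 5.
Bags: B1 = {0, 1, 2, 3, 4, 5}
Tree: (single bag)

With just one bag of size 6, the width is 6 − 1 = 5, so tw(G) ≤ 5. On the other hand G contains the 6-clique {0, 1, 2, 3, 4, 5}. A clique must lie in a single bag of any decomposition, so no decomposition can have width below 5. Therefore the treewidth is 5.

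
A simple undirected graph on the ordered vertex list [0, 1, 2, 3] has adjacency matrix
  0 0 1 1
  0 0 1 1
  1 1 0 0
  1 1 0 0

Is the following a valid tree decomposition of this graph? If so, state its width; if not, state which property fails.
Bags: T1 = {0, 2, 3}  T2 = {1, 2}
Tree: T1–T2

No — edge (3,1) lies in no bag.

A tree decomposition must satisfy three properties: every vertex lies in some bag; for every edge, both endpoints lie together in some bag; and for every vertex, the bags containing it form a connected subtree. Here edge (3,1) lies in no bag, so the decomposition is invalid.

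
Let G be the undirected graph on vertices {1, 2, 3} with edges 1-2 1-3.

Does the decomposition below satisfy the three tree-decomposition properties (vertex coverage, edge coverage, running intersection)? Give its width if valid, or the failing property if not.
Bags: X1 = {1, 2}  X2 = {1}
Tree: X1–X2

No — vertex 3 appears in no bag.

A tree decomposition must satisfy three properties: every vertex lies in some bag; for every edge, both endpoints lie together in some bag; and for every vertex, the bags containing it form a connected subtree. Here vertex 3 appears in no bag, so the decomposition is invalid.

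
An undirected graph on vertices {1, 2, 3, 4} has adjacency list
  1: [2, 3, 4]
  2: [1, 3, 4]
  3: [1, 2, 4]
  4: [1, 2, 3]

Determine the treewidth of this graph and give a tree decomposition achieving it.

Treewidth 3.
One such decomposition:
Bags: B1 = {1, 2, 3, 4}
Tree: (single bag)

A single bag containing all 4 vertices is trivially a valid decomposition of width 3. For the lower bound, the 4 vertices {1, 2, 3, 4} are pairwise adjacent, and any tree decomposition puts a clique entirely inside one bag — forcing width ≥ 3. Hence tw(G) = 3 exactly.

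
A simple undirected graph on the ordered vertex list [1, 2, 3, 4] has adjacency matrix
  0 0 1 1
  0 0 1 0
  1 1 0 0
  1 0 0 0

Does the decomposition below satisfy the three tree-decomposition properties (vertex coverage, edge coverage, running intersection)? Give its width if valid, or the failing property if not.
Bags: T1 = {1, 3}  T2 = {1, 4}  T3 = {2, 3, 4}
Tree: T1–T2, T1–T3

No — bags containing vertex 4 are not connected in the tree.

A tree decomposition must satisfy three properties: every vertex lies in some bag; for every edge, both endpoints lie together in some bag; and for every vertex, the bags containing it form a connected subtree. Here bags containing vertex 4 are not connected in the tree, so the decomposition is invalid.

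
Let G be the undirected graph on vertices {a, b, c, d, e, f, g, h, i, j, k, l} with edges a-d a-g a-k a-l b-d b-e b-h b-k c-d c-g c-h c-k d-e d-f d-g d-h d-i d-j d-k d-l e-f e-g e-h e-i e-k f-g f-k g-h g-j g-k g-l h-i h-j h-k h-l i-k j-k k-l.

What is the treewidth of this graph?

A width-4 tree decomposition is:
Bags: B1 = {d, e, g, h, k}  B2 = {d, e, f, g, k}  B3 = {d, g, h, j, k}  B4 = {d, g, h, k, l}  B5 = {b, d, e, h, k}  B6 = {d, e, h, i, k}  B7 = {c, d, g, h, k}  B8 = {a, d, g, k, l}
Tree: B1–B2, B1–B3, B1–B4, B1–B5, B5–B6, B1–B7, B4–B8
Every bag has size at most 5, so the width is 5 − 1 = 4 and tw(G) ≤ 4. Conversely, {a, d, g, k, l} is a clique of size 5, and the vertices of any clique must share a bag in every tree decomposition; so some bag has ≥ 5 vertices and tw(G) ≥ 4. Hence tw(G) = 4 exactly.

4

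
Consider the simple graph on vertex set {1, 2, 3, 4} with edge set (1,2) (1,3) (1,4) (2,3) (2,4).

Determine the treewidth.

A width-2 tree decomposition is:
Bags: B1 = {1, 2, 3}  B2 = {1, 2, 4}
Tree: B1–B2
Every bag has size at most 3, so the width is 3 − 1 = 2 and tw(G) ≤ 2. On the other hand G contains the 3-clique {1, 2, 3}. A clique must lie in a single bag of any decomposition, so no decomposition can have width below 2. Combining the bounds, tw(G) = 2.

2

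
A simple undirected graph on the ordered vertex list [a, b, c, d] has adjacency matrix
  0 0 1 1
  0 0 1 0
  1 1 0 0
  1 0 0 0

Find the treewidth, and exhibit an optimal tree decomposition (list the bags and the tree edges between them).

Treewidth 1.
One optimal decomposition is:
Bags: B1 = {a, d}  B2 = {a, c}  B3 = {b, c}
Tree: B1–B2, B2–B3

Every bag has size at most 2, so the width is 2 − 1 = 1 and tw(G) ≤ 1. G has an edge, so its treewidth is at least 1. Therefore the treewidth is 1.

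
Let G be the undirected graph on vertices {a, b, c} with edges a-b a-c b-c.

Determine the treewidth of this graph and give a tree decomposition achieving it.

A single bag containing all 3 vertices is trivially a valid decomposition of width 2. For the lower bound, the 3 vertices {a, b, c} are pairwise adjacent, and any tree decomposition puts a clique entirely inside one bag — forcing width ≥ 2. The upper and lower bounds meet at 2, so that is the treewidth.

Treewidth 2.
One such decomposition:
Bags: B1 = {a, b, c}
Tree: (single bag)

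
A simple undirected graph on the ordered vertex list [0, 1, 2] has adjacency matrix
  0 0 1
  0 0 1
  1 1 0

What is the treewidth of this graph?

1

A width-1 tree decomposition is:
Bags: B1 = {1, 2}  B2 = {0, 2}
Tree: B1–B2
Every bag has size at most 2, so the width is 2 − 1 = 1 and tw(G) ≤ 1. G has an edge, so its treewidth is at least 1. Hence tw(G) = 1 exactly.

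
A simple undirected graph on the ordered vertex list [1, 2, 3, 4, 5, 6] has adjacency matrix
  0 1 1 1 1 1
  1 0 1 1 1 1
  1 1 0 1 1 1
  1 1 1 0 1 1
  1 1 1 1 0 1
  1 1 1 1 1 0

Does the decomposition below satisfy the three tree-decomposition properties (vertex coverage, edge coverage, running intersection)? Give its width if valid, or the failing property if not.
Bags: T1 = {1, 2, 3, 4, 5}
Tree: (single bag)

No — vertex 6 appears in no bag.

A tree decomposition must satisfy three properties: every vertex lies in some bag; for every edge, both endpoints lie together in some bag; and for every vertex, the bags containing it form a connected subtree. Here vertex 6 appears in no bag, so the decomposition is invalid.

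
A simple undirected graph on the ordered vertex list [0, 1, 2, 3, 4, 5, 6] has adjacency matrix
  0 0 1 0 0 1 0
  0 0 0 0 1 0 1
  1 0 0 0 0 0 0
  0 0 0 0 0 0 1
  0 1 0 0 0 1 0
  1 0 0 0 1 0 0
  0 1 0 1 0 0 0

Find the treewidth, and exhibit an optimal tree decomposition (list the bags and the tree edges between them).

The largest bag has 2 vertices, giving width 1; this decomposition certifies tw(G) ≤ 1. G has an edge, so its treewidth is at least 1. Combining the bounds, tw(G) = 1.

Treewidth 1.
One such decomposition:
Bags: B1 = {3, 6}  B2 = {1, 6}  B3 = {1, 4}  B4 = {4, 5}  B5 = {0, 5}  B6 = {0, 2}
Tree: B1–B2, B2–B3, B3–B4, B4–B5, B5–B6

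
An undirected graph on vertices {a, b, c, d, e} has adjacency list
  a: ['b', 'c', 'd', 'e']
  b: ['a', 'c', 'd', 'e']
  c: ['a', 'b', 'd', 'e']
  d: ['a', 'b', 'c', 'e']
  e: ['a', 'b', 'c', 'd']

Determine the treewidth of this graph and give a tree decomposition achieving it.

Treewidth 4.
Bags: B1 = {a, b, c, d, e}
Tree: (single bag)

A single bag containing all 5 vertices is trivially a valid decomposition of width 4. On the other hand G contains the 5-clique {a, b, c, d, e}. A clique must lie in a single bag of any decomposition, so no decomposition can have width below 4. The upper and lower bounds meet at 4, so that is the treewidth.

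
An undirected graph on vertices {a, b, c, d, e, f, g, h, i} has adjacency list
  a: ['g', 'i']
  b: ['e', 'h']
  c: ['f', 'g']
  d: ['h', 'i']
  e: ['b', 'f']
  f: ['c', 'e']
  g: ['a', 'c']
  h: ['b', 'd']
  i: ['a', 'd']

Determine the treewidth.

A width-2 tree decomposition is:
Bags: B1 = {a, d, i}  B2 = {a, d, h}  B3 = {a, b, h}  B4 = {a, b, e}  B5 = {a, e, f}  B6 = {a, c, f}  B7 = {a, c, g}
Tree: B1–B2, B2–B3, B3–B4, B4–B5, B5–B6, B6–B7
Each bag holds 3 vertices, so the decomposition has width 2, which upper-bounds the treewidth. For the lower bound, G contains the cycle a–i–d–h–b–e–f–c–g–a, so G is not a forest; only forests have treewidth ≤ 1, hence tw(G) ≥ 2. Therefore the treewidth is 2.

2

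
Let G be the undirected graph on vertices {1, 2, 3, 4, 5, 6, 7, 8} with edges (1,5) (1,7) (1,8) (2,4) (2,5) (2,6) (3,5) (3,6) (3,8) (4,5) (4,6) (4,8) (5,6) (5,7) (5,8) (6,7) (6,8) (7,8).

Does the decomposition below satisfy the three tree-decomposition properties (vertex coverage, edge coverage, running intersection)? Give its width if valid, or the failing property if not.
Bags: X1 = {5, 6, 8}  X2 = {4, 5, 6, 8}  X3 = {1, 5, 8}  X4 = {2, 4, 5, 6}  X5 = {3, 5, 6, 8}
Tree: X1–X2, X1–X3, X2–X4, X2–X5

A tree decomposition must satisfy three properties: every vertex lies in some bag; for every edge, both endpoints lie together in some bag; and for every vertex, the bags containing it form a connected subtree. Here vertex 7 appears in no bag, so the decomposition is invalid.

No — vertex 7 appears in no bag.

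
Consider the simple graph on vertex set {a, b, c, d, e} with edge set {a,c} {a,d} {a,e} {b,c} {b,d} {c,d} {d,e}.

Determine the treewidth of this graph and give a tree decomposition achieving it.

The largest bag has 3 vertices, giving width 2; this decomposition certifies tw(G) ≤ 2. On the other hand G contains the 3-clique {a, d, e}. A clique must lie in a single bag of any decomposition, so no decomposition can have width below 2. Hence tw(G) = 2 exactly.

Treewidth 2.
Bags: B1 = {a, c, d}  B2 = {a, d, e}  B3 = {b, c, d}
Tree: B1–B2, B1–B3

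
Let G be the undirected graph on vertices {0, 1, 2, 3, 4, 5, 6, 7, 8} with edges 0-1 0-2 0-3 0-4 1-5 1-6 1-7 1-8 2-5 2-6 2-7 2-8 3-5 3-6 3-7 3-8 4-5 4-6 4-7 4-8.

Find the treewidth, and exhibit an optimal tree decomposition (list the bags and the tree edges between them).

Every bag has size at most 5, so the width is 5 − 1 = 4 and tw(G) ≤ 4. For the lower bound: the 5 vertex sets {1,7}, {2,5}, {3,6}, {4}, {0} are disjoint, each induces a connected subgraph, and every pair is joined by at least one edge of G. Contracting each set to a single vertex therefore yields K_{5} as a minor, and since treewidth is minor-monotone, tw(G) ≥ tw(K_{5}) = 4. Therefore the treewidth is 4.

Treewidth 4.
One optimal decomposition is:
Bags: B1 = {1, 2, 3, 4, 7}  B2 = {1, 2, 3, 4, 5}  B3 = {1, 2, 3, 4, 6}  B4 = {0, 1, 2, 3, 4}  B5 = {1, 2, 3, 4, 8}
Tree: B1–B2, B2–B3, B3–B4, B4–B5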